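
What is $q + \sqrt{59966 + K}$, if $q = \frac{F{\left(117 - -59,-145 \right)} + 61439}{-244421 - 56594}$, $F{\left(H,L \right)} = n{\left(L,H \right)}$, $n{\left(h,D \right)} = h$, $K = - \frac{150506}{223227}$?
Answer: $- \frac{61294}{301015} + \frac{4 \sqrt{20750623505258}}{74409} \approx 244.67$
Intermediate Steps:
$K = - \frac{150506}{223227}$ ($K = \left(-150506\right) \frac{1}{223227} = - \frac{150506}{223227} \approx -0.67423$)
$F{\left(H,L \right)} = L$
$q = - \frac{61294}{301015}$ ($q = \frac{-145 + 61439}{-244421 - 56594} = \frac{61294}{-301015} = 61294 \left(- \frac{1}{301015}\right) = - \frac{61294}{301015} \approx -0.20362$)
$q + \sqrt{59966 + K} = - \frac{61294}{301015} + \sqrt{59966 - \frac{150506}{223227}} = - \frac{61294}{301015} + \sqrt{\frac{13385879776}{223227}} = - \frac{61294}{301015} + \frac{4 \sqrt{20750623505258}}{74409}$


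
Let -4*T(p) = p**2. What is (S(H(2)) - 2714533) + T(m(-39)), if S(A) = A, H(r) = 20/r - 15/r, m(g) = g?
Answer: -10859643/4 ≈ -2.7149e+6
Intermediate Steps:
H(r) = 5/r
T(p) = -p**2/4
(S(H(2)) - 2714533) + T(m(-39)) = (5/2 - 2714533) - 1/4*(-39)**2 = (5*(1/2) - 2714533) - 1/4*1521 = (5/2 - 2714533) - 1521/4 = -5429061/2 - 1521/4 = -10859643/4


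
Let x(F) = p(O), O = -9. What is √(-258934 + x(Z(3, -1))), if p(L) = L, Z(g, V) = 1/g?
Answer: I*√258943 ≈ 508.86*I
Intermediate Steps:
x(F) = -9
√(-258934 + x(Z(3, -1))) = √(-258934 - 9) = √(-258943) = I*√258943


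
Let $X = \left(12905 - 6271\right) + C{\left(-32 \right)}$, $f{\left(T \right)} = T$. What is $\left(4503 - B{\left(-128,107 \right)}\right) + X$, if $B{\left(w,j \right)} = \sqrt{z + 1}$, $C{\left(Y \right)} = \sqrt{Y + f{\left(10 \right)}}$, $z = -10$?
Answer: $11137 - 3 i + i \sqrt{22} \approx 11137.0 + 1.6904 i$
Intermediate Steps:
$C{\left(Y \right)} = \sqrt{10 + Y}$ ($C{\left(Y \right)} = \sqrt{Y + 10} = \sqrt{10 + Y}$)
$X = 6634 + i \sqrt{22}$ ($X = \left(12905 - 6271\right) + \sqrt{10 - 32} = 6634 + \sqrt{-22} = 6634 + i \sqrt{22} \approx 6634.0 + 4.6904 i$)
$B{\left(w,j \right)} = 3 i$ ($B{\left(w,j \right)} = \sqrt{-10 + 1} = \sqrt{-9} = 3 i$)
$\left(4503 - B{\left(-128,107 \right)}\right) + X = \left(4503 - 3 i\right) + \left(6634 + i \sqrt{22}\right) = 11137 - 3 i + i \sqrt{22}$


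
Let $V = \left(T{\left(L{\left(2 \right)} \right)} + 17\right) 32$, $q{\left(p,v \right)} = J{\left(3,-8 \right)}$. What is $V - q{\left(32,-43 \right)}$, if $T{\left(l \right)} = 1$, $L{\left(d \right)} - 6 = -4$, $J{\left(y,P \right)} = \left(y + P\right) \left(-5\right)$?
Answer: $551$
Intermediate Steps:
$J{\left(y,P \right)} = - 5 P - 5 y$ ($J{\left(y,P \right)} = \left(P + y\right) \left(-5\right) = - 5 P - 5 y$)
$q{\left(p,v \right)} = 25$ ($q{\left(p,v \right)} = \left(-5\right) \left(-8\right) - 15 = 40 - 15 = 25$)
$L{\left(d \right)} = 2$ ($L{\left(d \right)} = 6 - 4 = 2$)
$V = 576$ ($V = \left(1 + 17\right) 32 = 18 \cdot 32 = 576$)
$V - q{\left(32,-43 \right)} = 576 - 25 = 551$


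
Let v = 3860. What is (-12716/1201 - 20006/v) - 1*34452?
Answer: -79893879843/2317930 ≈ -34468.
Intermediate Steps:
(-12716/1201 - 20006/v) - 1*34452 = (-12716/1201 - 20006/3860) - 1*34452 = (-12716*1/1201 - 20006*1/3860) - 34452 = (-12716/1201 - 10003/1930) - 34452 = -36555483/2317930 - 34452 = -79893879843/2317930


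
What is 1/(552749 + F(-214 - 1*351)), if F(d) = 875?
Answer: 1/553624 ≈ 1.8063e-6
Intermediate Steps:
1/(552749 + F(-214 - 1*351)) = 1/(552749 + 875) = 1/553624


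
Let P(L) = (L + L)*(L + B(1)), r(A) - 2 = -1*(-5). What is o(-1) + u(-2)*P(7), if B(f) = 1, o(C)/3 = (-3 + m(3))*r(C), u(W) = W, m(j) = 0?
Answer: -287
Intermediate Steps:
r(A) = 7 (r(A) = 2 - 1*(-5) = 2 + 5 = 7)
o(C) = -63 (o(C) = 3*((-3 + 0)*7) = 3*(-3*7) = 3*(-21) = -63)
P(L) = 2*L*(1 + L) (P(L) = (L + L)*(L + 1) = (2*L)*(1 + L) = 2*L*(1 + L))
o(-1) + u(-2)*P(7) = -63 - 4*7*(1 + 7) = -63 - 4*7*8 = -63 - 2*112 = -63 - 224 = -287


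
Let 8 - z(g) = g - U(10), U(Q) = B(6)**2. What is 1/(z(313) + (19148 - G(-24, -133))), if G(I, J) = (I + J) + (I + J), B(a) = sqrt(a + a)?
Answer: 1/19169 ≈ 5.2168e-5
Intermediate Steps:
B(a) = sqrt(2)*sqrt(a) (B(a) = sqrt(2*a) = sqrt(2)*sqrt(a))
U(Q) = 12 (U(Q) = (sqrt(2)*sqrt(6))**2 = (2*sqrt(3))**2 = 12)
z(g) = 20 - g (z(g) = 8 - (g - 1*12) = 8 - (g - 12) = 8 - (-12 + g) = 8 + (12 - g) = 20 - g)
G(I, J) = 2*I + 2*J
1/(z(313) + (19148 - G(-24, -133))) = 1/((20 - 1*313) + (19148 - (2*(-24) + 2*(-133)))) = 1/((20 - 313) + (19148 - (-48 - 266))) = 1/(-293 + (19148 - 1*(-314))) = 1/(-293 + (19148 + 314)) = 1/(-293 + 19462) = 1/19169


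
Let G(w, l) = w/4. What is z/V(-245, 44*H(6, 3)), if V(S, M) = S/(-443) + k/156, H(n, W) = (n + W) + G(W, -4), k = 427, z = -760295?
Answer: -52542466860/227381 ≈ -2.3108e+5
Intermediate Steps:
G(w, l) = w/4 (G(w, l) = w*(¼) = w/4)
H(n, W) = n + 5*W/4 (H(n, W) = (n + W) + W/4 = (W + n) + W/4 = n + 5*W/4)
V(S, M) = 427/156 - S/443 (V(S, M) = S/(-443) + 427/156 = S*(-1/443) + 427*(1/156) = -S/443 + 427/156 = 427/156 - S/443)
z/V(-245, 44*H(6, 3)) = -760295/(427/156 - 1/443*(-245)) = -760295/(427/156 + 245/443) = -760295/227381/69108 = -760295*69108/227381 = -52542466860/227381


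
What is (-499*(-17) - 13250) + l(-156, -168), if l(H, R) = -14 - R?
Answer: -4613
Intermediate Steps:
(-499*(-17) - 13250) + l(-156, -168) = (-499*(-17) - 13250) + (-14 - 1*(-168)) = (8483 - 13250) + (-14 + 168) = -4767 + 154 = -4613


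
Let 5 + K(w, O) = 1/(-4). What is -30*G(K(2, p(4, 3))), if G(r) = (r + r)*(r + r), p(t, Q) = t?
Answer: -6615/2 ≈ -3307.5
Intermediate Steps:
K(w, O) = -21/4 (K(w, O) = -5 + 1/(-4) = -5 - 1/4 = -21/4)
G(r) = 4*r**2 (G(r) = (2*r)*(2*r) = 4*r**2)
-30*G(K(2, p(4, 3))) = -120*(-21/4)**2 = -120*441/16 = -30*441/4 = -6615/2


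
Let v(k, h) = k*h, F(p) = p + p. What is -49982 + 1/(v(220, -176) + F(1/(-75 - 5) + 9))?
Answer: -77376184582/1548081 ≈ -49982.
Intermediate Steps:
F(p) = 2*p
v(k, h) = h*k
-49982 + 1/(v(220, -176) + F(1/(-75 - 5) + 9)) = -49982 + 1/(-176*220 + 2*(1/(-75 - 5) + 9)) = -49982 + 1/(-38720 + 2*(1/(-80) + 9)) = -49982 + 1/(-38720 + 2*(-1/80 + 9)) = -49982 + 1/(-38720 + 2*(719/80)) = -49982 + 1/(-38720 + 719/40) = -49982 + 1/(-1548081/40) = -49982 - 40/1548081 = -77376184582/1548081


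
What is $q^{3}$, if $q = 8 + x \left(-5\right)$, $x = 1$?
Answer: $27$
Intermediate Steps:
$q = 3$ ($q = 8 + 1 \left(-5\right) = 8 - 5 = 3$)
$q^{3} = 3^{3} = 27$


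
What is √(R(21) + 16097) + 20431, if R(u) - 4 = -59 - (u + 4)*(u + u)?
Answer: 20431 + 4*√937 ≈ 20553.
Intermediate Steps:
R(u) = -55 - 2*u*(4 + u) (R(u) = 4 + (-59 - (u + 4)*(u + u)) = 4 + (-59 - (4 + u)*(2*u)) = 4 + (-59 - 2*u*(4 + u)) = -55 - 2*u*(4 + u))
√(R(21) + 16097) + 20431 = √((-55 - 8*21 - 2*21²) + 16097) + 20431 = √((-55 - 168 - 2*441) + 16097) + 20431 = √((-55 - 168 - 882) + 16097) + 20431 = √(-1105 + 16097) + 20431 = √14992 + 20431 = 4*√937 + 20431 = 20431 + 4*√937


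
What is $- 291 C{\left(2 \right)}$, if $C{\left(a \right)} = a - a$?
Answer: $0$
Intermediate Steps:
$C{\left(a \right)} = 0$
$- 291 C{\left(2 \right)} = \left(-291\right) 0 = 0$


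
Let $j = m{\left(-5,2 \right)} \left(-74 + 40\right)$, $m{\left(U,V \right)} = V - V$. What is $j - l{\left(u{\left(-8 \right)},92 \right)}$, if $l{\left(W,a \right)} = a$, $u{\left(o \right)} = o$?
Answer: $-92$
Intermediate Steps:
$m{\left(U,V \right)} = 0$
$j = 0$ ($j = 0 \left(-74 + 40\right) = 0 \left(-34\right) = 0$)
$j - l{\left(u{\left(-8 \right)},92 \right)} = 0 - 92 = -92$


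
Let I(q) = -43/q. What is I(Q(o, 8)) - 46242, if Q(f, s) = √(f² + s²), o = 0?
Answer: -369979/8 ≈ -46247.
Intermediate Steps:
I(Q(o, 8)) - 46242 = -43/√(0² + 8²) - 46242 = -43/√(0 + 64) - 46242 = -43/(√64) - 46242 = -43/8 - 46242 = -369979/8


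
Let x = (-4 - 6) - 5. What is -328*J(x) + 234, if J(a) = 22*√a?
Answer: 234 - 7216*I*√15 ≈ 234.0 - 27947.0*I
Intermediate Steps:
x = -15 (x = -10 - 5 = -15)
-328*J(x) + 234 = -7216*√(-15) + 234 = -7216*I*√15 + 234 = 234 - 7216*I*√15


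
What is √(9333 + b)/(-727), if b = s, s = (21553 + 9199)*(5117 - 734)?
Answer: -3*√14977261/727 ≈ -15.970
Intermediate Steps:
s = 134786016 (s = 30752*4383 = 134786016)
b = 134786016
√(9333 + b)/(-727) = √(9333 + 134786016)/(-727) = √134795349*(-1/727) = (3*√14977261)*(-1/727) = -3*√14977261/727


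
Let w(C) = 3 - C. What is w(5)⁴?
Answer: 16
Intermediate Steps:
w(5)⁴ = (3 - 1*5)⁴ = (3 - 5)⁴ = (-2)⁴ = 16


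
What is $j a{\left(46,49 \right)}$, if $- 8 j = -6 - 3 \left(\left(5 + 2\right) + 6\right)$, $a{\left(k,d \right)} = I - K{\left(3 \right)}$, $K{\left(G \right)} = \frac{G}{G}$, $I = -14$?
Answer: $- \frac{675}{8} \approx -84.375$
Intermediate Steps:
$K{\left(G \right)} = 1$
$a{\left(k,d \right)} = -15$ ($a{\left(k,d \right)} = -14 - 1 = -15$)
$j = \frac{45}{8}$ ($j = - \frac{-6 - 3 \left(\left(5 + 2\right) + 6\right)}{8} = - \frac{-6 - 3 \left(7 + 6\right)}{8} = - \frac{-6 - 3 \cdot 13}{8} = - \frac{-6 - 39}{8} = \left(- \frac{1}{8}\right) \left(-45\right) = \frac{45}{8} \approx 5.625$)
$j a{\left(46,49 \right)} = \frac{45}{8} \left(-15\right) = - \frac{675}{8}$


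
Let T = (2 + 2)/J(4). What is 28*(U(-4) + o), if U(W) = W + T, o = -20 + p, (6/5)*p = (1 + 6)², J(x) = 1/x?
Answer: 2758/3 ≈ 919.33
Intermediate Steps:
p = 245/6 (p = 5*(1 + 6)²/6 = (⅚)*7² = (⅚)*49 = 245/6 ≈ 40.833)
o = 125/6 (o = -20 + 245/6 = 125/6 ≈ 20.833)
T = 16 (T = (2 + 2)/(1/4) = 4/(¼) = 4*4 = 16)
U(W) = 16 + W (U(W) = W + 16 = 16 + W)
28*(U(-4) + o) = 28*((16 - 4) + 125/6) = 28*(12 + 125/6) = 28*(197/6) = 2758/3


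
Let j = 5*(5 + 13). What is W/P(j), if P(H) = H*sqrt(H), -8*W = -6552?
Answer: 91*sqrt(10)/300 ≈ 0.95922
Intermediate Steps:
W = 819 (W = -1/8*(-6552) = 819)
j = 90 (j = 5*18 = 90)
P(H) = H**(3/2)
W/P(j) = 819/(90**(3/2)) = 819/((270*sqrt(10))) = 819*(sqrt(10)/2700) = 91*sqrt(10)/300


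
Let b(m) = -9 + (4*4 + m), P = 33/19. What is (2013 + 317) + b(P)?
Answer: 44436/19 ≈ 2338.7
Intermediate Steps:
P = 33/19 (P = 33*(1/19) = 33/19 ≈ 1.7368)
b(m) = 7 + m (b(m) = -9 + (16 + m) = 7 + m)
(2013 + 317) + b(P) = (2013 + 317) + (7 + 33/19) = 2330 + 166/19 = 44436/19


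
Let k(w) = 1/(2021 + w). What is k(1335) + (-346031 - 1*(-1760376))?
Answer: 4746541821/3356 ≈ 1.4143e+6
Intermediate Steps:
k(1335) + (-346031 - 1*(-1760376)) = 1/(2021 + 1335) + (-346031 - 1*(-1760376)) = 1/3356 + (-346031 + 1760376) = 1/3356 + 1414345 = 4746541821/3356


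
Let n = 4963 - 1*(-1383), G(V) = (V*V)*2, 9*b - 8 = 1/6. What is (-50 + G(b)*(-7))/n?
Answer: -89707/9252468 ≈ -0.0096955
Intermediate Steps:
b = 49/54 (b = 8/9 + (⅑)/6 = 8/9 + (⅑)*(⅙) = 8/9 + 1/54 = 49/54 ≈ 0.90741)
G(V) = 2*V² (G(V) = V²*2 = 2*V²)
n = 6346 (n = 4963 + 1383 = 6346)
(-50 + G(b)*(-7))/n = (-50 + (2*(49/54)²)*(-7))/6346 = (-50 + (2*(2401/2916))*(-7))*(1/6346) = (-50 + (2401/1458)*(-7))*(1/6346) = (-50 - 16807/1458)*(1/6346) = -89707/1458*1/6346 = -89707/9252468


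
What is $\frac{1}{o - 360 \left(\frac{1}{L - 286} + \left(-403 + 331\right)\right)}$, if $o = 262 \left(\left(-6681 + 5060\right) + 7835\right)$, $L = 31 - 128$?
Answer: $\frac{383}{633477764} \approx 6.046 \cdot 10^{-7}$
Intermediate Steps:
$L = -97$
$o = 1628068$ ($o = 262 \left(-1621 + 7835\right) = 262 \cdot 6214 = 1628068$)
$\frac{1}{o - 360 \left(\frac{1}{L - 286} + \left(-403 + 331\right)\right)} = \frac{1}{1628068 - 360 \left(\frac{1}{-97 - 286} + \left(-403 + 331\right)\right)} = \frac{1}{1628068 - 360 \left(\frac{1}{-383} - 72\right)} = \frac{1}{1628068 - 360 \left(- \frac{1}{383} - 72\right)} = \frac{1}{1628068 - - \frac{9927720}{383}} = \frac{1}{1628068 + \frac{9927720}{383}} = \frac{1}{\frac{633477764}{383}} = \frac{383}{633477764}$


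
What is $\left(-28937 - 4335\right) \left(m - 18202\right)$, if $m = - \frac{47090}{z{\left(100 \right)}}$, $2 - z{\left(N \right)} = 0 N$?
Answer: $1389006184$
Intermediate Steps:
$z{\left(N \right)} = 2$ ($z{\left(N \right)} = 2 - 0 N = 2 - 0 = 2 + 0 = 2$)
$m = -23545$ ($m = - \frac{47090}{2} = \left(-47090\right) \frac{1}{2} = -23545$)
$\left(-28937 - 4335\right) \left(m - 18202\right) = \left(-28937 - 4335\right) \left(-23545 - 18202\right) = \left(-33272\right) \left(-41747\right) = 1389006184$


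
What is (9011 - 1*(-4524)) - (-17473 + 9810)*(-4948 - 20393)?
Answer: -194174548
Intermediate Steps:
(9011 - 1*(-4524)) - (-17473 + 9810)*(-4948 - 20393) = (9011 + 4524) - (-7663)*(-25341) = 13535 - 1*194188083 = 13535 - 194188083 = -194174548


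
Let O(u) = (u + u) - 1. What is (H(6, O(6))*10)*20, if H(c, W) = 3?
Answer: 600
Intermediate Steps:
O(u) = -1 + 2*u (O(u) = 2*u - 1 = -1 + 2*u)
(H(6, O(6))*10)*20 = (3*10)*20 = 30*20 = 600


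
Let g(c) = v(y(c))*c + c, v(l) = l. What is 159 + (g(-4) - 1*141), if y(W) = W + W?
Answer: 46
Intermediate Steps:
y(W) = 2*W
g(c) = c + 2*c**2 (g(c) = (2*c)*c + c = 2*c**2 + c = c + 2*c**2)
159 + (g(-4) - 1*141) = 159 + (-4*(1 + 2*(-4)) - 1*141) = 159 + (-4*(1 - 8) - 141) = 159 + (-4*(-7) - 141) = 159 + (28 - 141) = 159 - 113 = 46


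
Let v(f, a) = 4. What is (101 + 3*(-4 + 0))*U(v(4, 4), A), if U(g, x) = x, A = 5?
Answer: 445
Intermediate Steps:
(101 + 3*(-4 + 0))*U(v(4, 4), A) = (101 + 3*(-4 + 0))*5 = (101 + 3*(-4))*5 = (101 - 12)*5 = 89*5 = 445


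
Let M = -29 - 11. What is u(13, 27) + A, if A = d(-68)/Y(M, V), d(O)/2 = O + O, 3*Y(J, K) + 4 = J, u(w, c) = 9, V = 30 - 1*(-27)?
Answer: 303/11 ≈ 27.545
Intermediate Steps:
V = 57 (V = 30 + 27 = 57)
M = -40
Y(J, K) = -4/3 + J/3
d(O) = 4*O (d(O) = 2*(O + O) = 2*(2*O) = 4*O)
A = 204/11 (A = (4*(-68))/(-4/3 + (1/3)*(-40)) = -272/(-4/3 - 40/3) = -272/(-44/3) = -272*(-3/44) = 204/11 ≈ 18.545)
u(13, 27) + A = 9 + 204/11 = 303/11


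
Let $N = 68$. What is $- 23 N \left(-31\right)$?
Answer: $48484$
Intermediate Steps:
$- 23 N \left(-31\right) = \left(-23\right) 68 \left(-31\right) = \left(-1564\right) \left(-31\right) = 48484$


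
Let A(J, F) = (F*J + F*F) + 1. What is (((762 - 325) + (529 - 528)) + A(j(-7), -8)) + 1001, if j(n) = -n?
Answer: 1448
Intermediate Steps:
A(J, F) = 1 + F² + F*J (A(J, F) = (F*J + F²) + 1 = (F² + F*J) + 1 = 1 + F² + F*J)
(((762 - 325) + (529 - 528)) + A(j(-7), -8)) + 1001 = (((762 - 325) + (529 - 528)) + (1 + (-8)² - (-8)*(-7))) + 1001 = ((437 + 1) + (1 + 64 - 8*7)) + 1001 = (438 + (1 + 64 - 56)) + 1001 = (438 + 9) + 1001 = 447 + 1001 = 1448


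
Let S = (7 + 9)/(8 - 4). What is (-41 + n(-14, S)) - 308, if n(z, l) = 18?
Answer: -331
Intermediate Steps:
S = 4 (S = 16/4 = 16*(¼) = 4)
(-41 + n(-14, S)) - 308 = (-41 + 18) - 308 = -23 - 308 = -331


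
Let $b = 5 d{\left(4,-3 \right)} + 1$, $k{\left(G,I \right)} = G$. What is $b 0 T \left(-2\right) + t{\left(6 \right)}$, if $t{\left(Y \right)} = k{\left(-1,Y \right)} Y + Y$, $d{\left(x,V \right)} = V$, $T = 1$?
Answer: $0$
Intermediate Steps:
$t{\left(Y \right)} = 0$ ($t{\left(Y \right)} = - Y + Y = 0$)
$b = -14$ ($b = 5 \left(-3\right) + 1 = -15 + 1 = -14$)
$b 0 T \left(-2\right) + t{\left(6 \right)} = - 14 \cdot 0 \cdot 1 \left(-2\right) + 0 = - 14 \cdot 0 \left(-2\right) + 0 = \left(-14\right) 0 + 0 = 0 + 0 = 0$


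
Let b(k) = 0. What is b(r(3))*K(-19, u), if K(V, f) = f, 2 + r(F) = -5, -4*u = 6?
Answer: 0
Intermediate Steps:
u = -3/2 (u = -¼*6 = -3/2 ≈ -1.5000)
r(F) = -7 (r(F) = -2 - 5 = -7)
b(r(3))*K(-19, u) = 0*(-3/2) = 0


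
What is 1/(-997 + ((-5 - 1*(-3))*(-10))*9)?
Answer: -1/817 ≈ -0.0012240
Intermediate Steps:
1/(-997 + ((-5 - 1*(-3))*(-10))*9) = 1/(-997 + ((-5 + 3)*(-10))*9) = 1/(-997 - 2*(-10)*9) = 1/(-997 + 20*9) = 1/(-997 + 180) = 1/(-817) = -1/817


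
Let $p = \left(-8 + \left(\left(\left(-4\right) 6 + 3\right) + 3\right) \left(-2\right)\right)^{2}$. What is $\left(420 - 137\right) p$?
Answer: $221872$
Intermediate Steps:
$p = 784$ ($p = \left(-8 + \left(\left(-24 + 3\right) + 3\right) \left(-2\right)\right)^{2} = \left(-8 + \left(-21 + 3\right) \left(-2\right)\right)^{2} = \left(-8 - -36\right)^{2} = \left(-8 + 36\right)^{2} = 28^{2} = 784$)
$\left(420 - 137\right) p = \left(420 - 137\right) 784 = 283 \cdot 784 = 221872$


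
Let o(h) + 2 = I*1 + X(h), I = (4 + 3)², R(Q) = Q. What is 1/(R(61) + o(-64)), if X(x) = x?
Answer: 1/44 ≈ 0.022727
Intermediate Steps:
I = 49 (I = 7² = 49)
o(h) = 47 + h (o(h) = -2 + (49*1 + h) = -2 + (49 + h) = 47 + h)
1/(R(61) + o(-64)) = 1/(61 + (47 - 64)) = 1/(61 - 17) = 1/44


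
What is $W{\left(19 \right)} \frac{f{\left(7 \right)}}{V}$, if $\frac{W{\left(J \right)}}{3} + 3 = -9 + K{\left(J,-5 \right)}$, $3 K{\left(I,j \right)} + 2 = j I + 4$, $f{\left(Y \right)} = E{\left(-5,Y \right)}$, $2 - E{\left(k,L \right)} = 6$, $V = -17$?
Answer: $- \frac{516}{17} \approx -30.353$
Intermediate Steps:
$E{\left(k,L \right)} = -4$ ($E{\left(k,L \right)} = 2 - 6 = -4$)
$f{\left(Y \right)} = -4$
$K{\left(I,j \right)} = \frac{2}{3} + \frac{I j}{3}$ ($K{\left(I,j \right)} = - \frac{2}{3} + \frac{j I + 4}{3} = - \frac{2}{3} + \frac{I j + 4}{3} = - \frac{2}{3} + \frac{4 + I j}{3} = - \frac{2}{3} + \left(\frac{4}{3} + \frac{I j}{3}\right) = \frac{2}{3} + \frac{I j}{3}$)
$W{\left(J \right)} = -34 - 5 J$ ($W{\left(J \right)} = -9 + 3 \left(-9 + \left(\frac{2}{3} + \frac{1}{3} J \left(-5\right)\right)\right) = -9 + 3 \left(-9 - \left(- \frac{2}{3} + \frac{5 J}{3}\right)\right) = -9 + 3 \left(- \frac{25}{3} - \frac{5 J}{3}\right) = -9 - \left(25 + 5 J\right) = -34 - 5 J$)
$W{\left(19 \right)} \frac{f{\left(7 \right)}}{V} = \left(-34 - 95\right) \left(- \frac{4}{-17}\right) = \left(-34 - 95\right) \left(\left(-4\right) \left(- \frac{1}{17}\right)\right) = \left(-129\right) \frac{4}{17} = - \frac{516}{17}$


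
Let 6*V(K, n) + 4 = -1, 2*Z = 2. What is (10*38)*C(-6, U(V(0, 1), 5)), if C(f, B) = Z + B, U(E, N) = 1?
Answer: 760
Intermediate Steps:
Z = 1 (Z = (1/2)*2 = 1)
V(K, n) = -5/6 (V(K, n) = -2/3 + (1/6)*(-1) = -2/3 - 1/6 = -5/6)
C(f, B) = 1 + B
(10*38)*C(-6, U(V(0, 1), 5)) = (10*38)*(1 + 1) = 380*2 = 760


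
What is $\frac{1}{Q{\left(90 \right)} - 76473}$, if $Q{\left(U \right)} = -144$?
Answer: $- \frac{1}{76617} \approx -1.3052 \cdot 10^{-5}$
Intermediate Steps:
$\frac{1}{Q{\left(90 \right)} - 76473} = \frac{1}{-144 - 76473} = \frac{1}{-76617} = - \frac{1}{76617}$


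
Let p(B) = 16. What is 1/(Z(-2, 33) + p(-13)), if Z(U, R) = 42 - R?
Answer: 1/25 ≈ 0.040000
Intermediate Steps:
1/(Z(-2, 33) + p(-13)) = 1/((42 - 1*33) + 16) = 1/((42 - 33) + 16) = 1/(9 + 16) = 1/25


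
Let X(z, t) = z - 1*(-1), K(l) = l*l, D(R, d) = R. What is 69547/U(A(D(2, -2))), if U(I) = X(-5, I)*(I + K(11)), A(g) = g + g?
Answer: -69547/500 ≈ -139.09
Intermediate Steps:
K(l) = l²
X(z, t) = 1 + z (X(z, t) = z + 1 = 1 + z)
A(g) = 2*g
U(I) = -484 - 4*I (U(I) = (1 - 5)*(I + 11²) = -4*(I + 121) = -4*(121 + I) = -484 - 4*I)
69547/U(A(D(2, -2))) = 69547/(-484 - 8*2) = 69547/(-484 - 4*4) = 69547/(-484 - 16) = 69547/(-500) = 69547*(-1/500) = -69547/500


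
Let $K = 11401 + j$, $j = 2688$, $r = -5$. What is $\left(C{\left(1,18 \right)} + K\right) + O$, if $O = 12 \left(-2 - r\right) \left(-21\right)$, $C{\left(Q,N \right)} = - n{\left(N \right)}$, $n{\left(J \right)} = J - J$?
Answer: $13333$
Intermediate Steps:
$n{\left(J \right)} = 0$
$C{\left(Q,N \right)} = 0$ ($C{\left(Q,N \right)} = \left(-1\right) 0 = 0$)
$K = 14089$ ($K = 11401 + 2688 = 14089$)
$O = -756$ ($O = 12 \left(-2 - -5\right) \left(-21\right) = 12 \left(-2 + 5\right) \left(-21\right) = 12 \cdot 3 \left(-21\right) = 36 \left(-21\right) = -756$)
$\left(C{\left(1,18 \right)} + K\right) + O = \left(0 + 14089\right) - 756 = 14089 - 756 = 13333$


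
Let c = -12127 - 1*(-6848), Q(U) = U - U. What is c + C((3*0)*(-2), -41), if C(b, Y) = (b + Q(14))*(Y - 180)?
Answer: -5279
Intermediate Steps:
Q(U) = 0
C(b, Y) = b*(-180 + Y) (C(b, Y) = (b + 0)*(Y - 180) = b*(-180 + Y))
c = -5279 (c = -12127 + 6848 = -5279)
c + C((3*0)*(-2), -41) = -5279 + ((3*0)*(-2))*(-180 - 41) = -5279 + (0*(-2))*(-221) = -5279 + 0*(-221) = -5279 + 0 = -5279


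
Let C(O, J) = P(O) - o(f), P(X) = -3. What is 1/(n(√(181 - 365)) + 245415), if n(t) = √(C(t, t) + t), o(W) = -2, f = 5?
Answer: 1/(245415 + √(-1 + 2*I*√46)) ≈ 4.0747e-6 - 5.0e-11*I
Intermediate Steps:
C(O, J) = -1 (C(O, J) = -3 - 1*(-2) = -3 + 2 = -1)
n(t) = √(-1 + t)
1/(n(√(181 - 365)) + 245415) = 1/(√(-1 + √(181 - 365)) + 245415) = 1/(√(-1 + √(-184)) + 245415) = 1/(√(-1 + 2*I*√46) + 245415) = 1/(245415 + √(-1 + 2*I*√46))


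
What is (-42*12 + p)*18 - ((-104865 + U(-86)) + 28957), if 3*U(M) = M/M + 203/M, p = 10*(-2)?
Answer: 5716975/86 ≈ 66477.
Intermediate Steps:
p = -20
U(M) = 1/3 + 203/(3*M) (U(M) = (M/M + 203/M)/3 = (1 + 203/M)/3 = 1/3 + 203/(3*M))
(-42*12 + p)*18 - ((-104865 + U(-86)) + 28957) = (-42*12 - 20)*18 - ((-104865 + (1/3)*(203 - 86)/(-86)) + 28957) = (-504 - 20)*18 - ((-104865 + (1/3)*(-1/86)*117) + 28957) = -524*18 - ((-104865 - 39/86) + 28957) = -9432 - (-9018429/86 + 28957) = -9432 - 1*(-6528127/86) = -9432 + 6528127/86 = 5716975/86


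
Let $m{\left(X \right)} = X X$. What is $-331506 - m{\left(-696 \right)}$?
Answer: $-815922$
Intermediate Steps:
$m{\left(X \right)} = X^{2}$
$-331506 - m{\left(-696 \right)} = -331506 - \left(-696\right)^{2} = -331506 - 484416 = -815922$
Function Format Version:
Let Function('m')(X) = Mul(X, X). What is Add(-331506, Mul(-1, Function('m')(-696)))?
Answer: -815922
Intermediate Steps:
Function('m')(X) = Pow(X, 2)
Add(-331506, Mul(-1, Function('m')(-696))) = Add(-331506, Mul(-1, Pow(-696, 2))) = Add(-331506, Mul(-1, 484416)) = Add(-331506, -484416) = -815922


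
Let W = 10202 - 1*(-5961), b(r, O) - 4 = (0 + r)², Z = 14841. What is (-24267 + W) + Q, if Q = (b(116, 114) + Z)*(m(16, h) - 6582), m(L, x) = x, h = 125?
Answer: -182747661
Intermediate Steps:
b(r, O) = 4 + r² (b(r, O) = 4 + (0 + r)² = 4 + r²)
Q = -182739557 (Q = ((4 + 116²) + 14841)*(125 - 6582) = ((4 + 13456) + 14841)*(-6457) = (13460 + 14841)*(-6457) = 28301*(-6457) = -182739557)
W = 16163 (W = 10202 + 5961 = 16163)
(-24267 + W) + Q = (-24267 + 16163) - 182739557 = -8104 - 182739557 = -182747661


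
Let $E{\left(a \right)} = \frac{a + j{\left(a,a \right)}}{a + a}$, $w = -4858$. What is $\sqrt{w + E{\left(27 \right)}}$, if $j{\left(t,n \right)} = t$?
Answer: $i \sqrt{4857} \approx 69.692 i$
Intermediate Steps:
$E{\left(a \right)} = 1$ ($E{\left(a \right)} = \frac{a + a}{a + a} = \frac{2 a}{2 a} = 2 a \frac{1}{2 a} = 1$)
$\sqrt{w + E{\left(27 \right)}} = \sqrt{-4858 + 1} = \sqrt{-4857} = i \sqrt{4857}$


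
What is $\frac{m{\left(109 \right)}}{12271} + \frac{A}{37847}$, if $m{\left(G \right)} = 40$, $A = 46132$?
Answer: $\frac{567599652}{464420537} \approx 1.2222$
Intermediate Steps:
$\frac{m{\left(109 \right)}}{12271} + \frac{A}{37847} = \frac{40}{12271} + \frac{46132}{37847} = \frac{567599652}{464420537}$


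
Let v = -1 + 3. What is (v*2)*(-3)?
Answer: -12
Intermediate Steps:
v = 2
(v*2)*(-3) = (2*2)*(-3) = 4*(-3) = -12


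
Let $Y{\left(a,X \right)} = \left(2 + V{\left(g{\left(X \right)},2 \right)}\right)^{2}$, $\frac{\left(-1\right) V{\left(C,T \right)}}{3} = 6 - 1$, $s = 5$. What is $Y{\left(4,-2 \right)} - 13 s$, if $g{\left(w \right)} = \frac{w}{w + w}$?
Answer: $104$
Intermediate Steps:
$g{\left(w \right)} = \frac{1}{2}$ ($g{\left(w \right)} = \frac{w}{2 w} = w \frac{1}{2 w} = \frac{1}{2}$)
$V{\left(C,T \right)} = -15$ ($V{\left(C,T \right)} = - 3 \left(6 - 1\right) = \left(-3\right) 5 = -15$)
$Y{\left(a,X \right)} = 169$ ($Y{\left(a,X \right)} = \left(2 - 15\right)^{2} = \left(-13\right)^{2} = 169$)
$Y{\left(4,-2 \right)} - 13 s = 169 - 65 = 104$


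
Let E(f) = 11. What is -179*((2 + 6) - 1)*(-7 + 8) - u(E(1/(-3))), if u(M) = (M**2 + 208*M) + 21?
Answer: -3683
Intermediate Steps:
u(M) = 21 + M**2 + 208*M
-179*((2 + 6) - 1)*(-7 + 8) - u(E(1/(-3))) = -179*((2 + 6) - 1)*(-7 + 8) - (21 + 11**2 + 208*11) = -179*(8 - 1) - (21 + 121 + 2288) = -1253 - 1*2430 = -179*7 - 2430 = -1253 - 2430 = -3683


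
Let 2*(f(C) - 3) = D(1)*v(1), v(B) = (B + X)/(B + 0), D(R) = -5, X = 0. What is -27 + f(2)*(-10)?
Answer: -32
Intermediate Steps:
v(B) = 1 (v(B) = (B + 0)/(B + 0) = B/B = 1)
f(C) = 1/2 (f(C) = 3 + (-5*1)/2 = 3 + (1/2)*(-5) = 3 - 5/2 = 1/2)
-27 + f(2)*(-10) = -27 + (1/2)*(-10) = -27 - 5 = -32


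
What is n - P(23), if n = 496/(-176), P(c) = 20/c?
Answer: -933/253 ≈ -3.6877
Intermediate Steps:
n = -31/11 (n = 496*(-1/176) = -31/11 ≈ -2.8182)
n - P(23) = -31/11 - 20/23 = -933/253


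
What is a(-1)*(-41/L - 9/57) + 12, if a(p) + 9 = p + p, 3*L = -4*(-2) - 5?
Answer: 8830/19 ≈ 464.74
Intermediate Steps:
L = 1 (L = (-4*(-2) - 5)/3 = (8 - 5)/3 = (⅓)*3 = 1)
a(p) = -9 + 2*p (a(p) = -9 + (p + p) = -9 + 2*p)
a(-1)*(-41/L - 9/57) + 12 = (-9 + 2*(-1))*(-41/1 - 9/57) + 12 = (-9 - 2)*(-41*1 - 9*1/57) + 12 = -11*(-41 - 3/19) + 12 = -11*(-782/19) + 12 = 8602/19 + 12 = 8830/19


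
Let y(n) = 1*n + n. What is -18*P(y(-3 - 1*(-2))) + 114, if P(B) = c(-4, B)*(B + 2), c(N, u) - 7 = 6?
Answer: 114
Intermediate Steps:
c(N, u) = 13 (c(N, u) = 7 + 6 = 13)
y(n) = 2*n (y(n) = n + n = 2*n)
P(B) = 26 + 13*B (P(B) = 13*(B + 2) = 13*(2 + B) = 26 + 13*B)
-18*P(y(-3 - 1*(-2))) + 114 = -18*(26 + 13*(2*(-3 - 1*(-2)))) + 114 = -18*(26 + 13*(2*(-3 + 2))) + 114 = -18*(26 + 13*(2*(-1))) + 114 = -18*(26 + 13*(-2)) + 114 = -18*(26 - 26) + 114 = -18*0 + 114 = 0 + 114 = 114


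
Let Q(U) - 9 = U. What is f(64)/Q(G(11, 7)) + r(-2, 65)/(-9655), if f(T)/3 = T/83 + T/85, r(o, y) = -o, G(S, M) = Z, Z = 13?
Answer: 31112126/149855255 ≈ 0.20761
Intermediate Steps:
G(S, M) = 13
Q(U) = 9 + U
f(T) = 504*T/7055 (f(T) = 3*(T/83 + T/85) = 3*(168*T/7055) = 504*T/7055)
f(64)/Q(G(11, 7)) + r(-2, 65)/(-9655) = ((504/7055)*64)/(9 + 13) - 1*(-2)/(-9655) = (32256/7055)/22 + 2*(-1/9655) = (32256/7055)*(1/22) - 2/9655 = 16128/77605 - 2/9655 = 31112126/149855255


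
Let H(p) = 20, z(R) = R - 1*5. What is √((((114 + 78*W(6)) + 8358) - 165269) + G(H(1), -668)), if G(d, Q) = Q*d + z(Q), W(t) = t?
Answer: I*√170362 ≈ 412.75*I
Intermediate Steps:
z(R) = -5 + R (z(R) = R - 5 = -5 + R)
G(d, Q) = -5 + Q + Q*d (G(d, Q) = Q*d + (-5 + Q) = -5 + Q + Q*d)
√((((114 + 78*W(6)) + 8358) - 165269) + G(H(1), -668)) = √((((114 + 78*6) + 8358) - 165269) + (-5 - 668 - 668*20)) = √((((114 + 468) + 8358) - 165269) + (-5 - 668 - 13360)) = √(((582 + 8358) - 165269) - 14033) = √((8940 - 165269) - 14033) = √(-156329 - 14033) = √(-170362) = I*√170362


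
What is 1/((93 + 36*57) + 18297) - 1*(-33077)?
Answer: 676160035/20442 ≈ 33077.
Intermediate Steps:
1/((93 + 36*57) + 18297) - 1*(-33077) = 1/((93 + 2052) + 18297) + 33077 = 1/(2145 + 18297) + 33077 = 1/20442 + 33077 = 676160035/20442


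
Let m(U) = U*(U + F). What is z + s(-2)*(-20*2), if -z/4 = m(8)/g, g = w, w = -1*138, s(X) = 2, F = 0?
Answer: -5392/69 ≈ -78.145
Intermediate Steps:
m(U) = U**2 (m(U) = U*(U + 0) = U*U = U**2)
w = -138
g = -138
z = 128/69 (z = -4*8**2/(-138) = -256*(-1)/138 = -4*(-32/69) = 128/69 ≈ 1.8551)
z + s(-2)*(-20*2) = 128/69 + 2*(-20*2) = 128/69 + 2*(-40) = 128/69 - 80 = -5392/69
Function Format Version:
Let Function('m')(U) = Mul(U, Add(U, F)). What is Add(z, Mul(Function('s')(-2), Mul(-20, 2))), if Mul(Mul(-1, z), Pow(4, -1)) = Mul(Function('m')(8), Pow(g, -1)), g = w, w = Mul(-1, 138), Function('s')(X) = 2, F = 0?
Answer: Rational(-5392, 69) ≈ -78.145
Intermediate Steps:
Function('m')(U) = Pow(U, 2) (Function('m')(U) = Mul(U, Add(U, 0)) = Mul(U, U) = Pow(U, 2))
w = -138
g = -138
z = Rational(128, 69) (z = Mul(-4, Mul(Pow(8, 2), Pow(-138, -1))) = Mul(-4, Mul(64, Rational(-1, 138))) = Mul(-4, Rational(-32, 69)) = Rational(128, 69) ≈ 1.8551)
Add(z, Mul(Function('s')(-2), Mul(-20, 2))) = Add(Rational(128, 69), Mul(2, Mul(-20, 2))) = Add(Rational(128, 69), Mul(2, -40)) = Add(Rational(128, 69), -80) = Rational(-5392, 69)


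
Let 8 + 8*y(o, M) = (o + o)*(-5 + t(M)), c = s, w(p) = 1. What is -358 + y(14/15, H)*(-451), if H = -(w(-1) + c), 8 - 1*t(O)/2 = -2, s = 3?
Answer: -2971/2 ≈ -1485.5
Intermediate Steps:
c = 3
t(O) = 20 (t(O) = 16 - 2*(-2) = 16 + 4 = 20)
H = -4 (H = -(1 + 3) = -1*4 = -4)
y(o, M) = -1 + 15*o/4 (y(o, M) = -1 + ((o + o)*(-5 + 20))/8 = -1 + ((2*o)*15)/8 = -1 + (30*o)/8 = -1 + 15*o/4)
-358 + y(14/15, H)*(-451) = -358 + (-1 + 15*(14/15)/4)*(-451) = -358 + (-1 + 15*(14*(1/15))/4)*(-451) = -358 + (-1 + (15/4)*(14/15))*(-451) = -358 + (-1 + 7/2)*(-451) = -358 + (5/2)*(-451) = -358 - 2255/2 = -2971/2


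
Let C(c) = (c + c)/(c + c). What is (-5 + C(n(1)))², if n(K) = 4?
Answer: 16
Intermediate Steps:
C(c) = 1 (C(c) = (2*c)/((2*c)) = (2*c)*(1/(2*c)) = 1)
(-5 + C(n(1)))² = (-5 + 1)² = (-4)² = 16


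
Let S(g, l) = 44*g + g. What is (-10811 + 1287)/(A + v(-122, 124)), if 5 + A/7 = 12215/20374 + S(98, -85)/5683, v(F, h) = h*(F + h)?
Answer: -1102740549608/25777169441 ≈ -42.780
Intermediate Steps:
S(g, l) = 45*g
A = -2937620175/115785442 (A = -35 + 7*(12215/20374 + (45*98)/5683) = -35 + 7*(12215*(1/20374) + 4410*(1/5683)) = -35 + 7*(12215/20374 + 4410/5683) = -35 + 7*(159267185/115785442) = -35 + 1114870295/115785442 = -2937620175/115785442 ≈ -25.371)
(-10811 + 1287)/(A + v(-122, 124)) = (-10811 + 1287)/(-2937620175/115785442 + 124*(-122 + 124)) = -9524/(-2937620175/115785442 + 124*2) = -9524/(-2937620175/115785442 + 248) = -9524/25777169441/115785442 = -9524*115785442/25777169441 = -1102740549608/25777169441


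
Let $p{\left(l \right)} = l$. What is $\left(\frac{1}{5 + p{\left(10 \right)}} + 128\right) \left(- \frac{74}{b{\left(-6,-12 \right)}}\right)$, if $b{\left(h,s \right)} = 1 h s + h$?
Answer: $- \frac{71077}{495} \approx -143.59$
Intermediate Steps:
$b{\left(h,s \right)} = h + h s$ ($b{\left(h,s \right)} = h s + h = h + h s$)
$\left(\frac{1}{5 + p{\left(10 \right)}} + 128\right) \left(- \frac{74}{b{\left(-6,-12 \right)}}\right) = \left(\frac{1}{5 + 10} + 128\right) \left(- \frac{74}{\left(-6\right) \left(1 - 12\right)}\right) = \left(\frac{1}{15} + 128\right) \left(- \frac{74}{\left(-6\right) \left(-11\right)}\right) = \left(\frac{1}{15} + 128\right) \left(- \frac{74}{66}\right) = \frac{1921 \left(\left(-74\right) \frac{1}{66}\right)}{15} = \frac{1921}{15} \left(- \frac{37}{33}\right) = - \frac{71077}{495}$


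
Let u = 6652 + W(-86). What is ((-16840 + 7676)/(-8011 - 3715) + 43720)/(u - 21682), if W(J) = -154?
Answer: -128167471/44511896 ≈ -2.8794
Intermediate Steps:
u = 6498 (u = 6652 - 154 = 6498)
((-16840 + 7676)/(-8011 - 3715) + 43720)/(u - 21682) = ((-16840 + 7676)/(-8011 - 3715) + 43720)/(6498 - 21682) = (-9164/(-11726) + 43720)/(-15184) = (-9164*(-1/11726) + 43720)*(-1/15184) = (4582/5863 + 43720)*(-1/15184) = (256334942/5863)*(-1/15184) = -128167471/44511896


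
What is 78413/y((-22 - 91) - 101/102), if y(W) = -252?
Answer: -78413/252 ≈ -311.16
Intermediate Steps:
78413/y((-22 - 91) - 101/102) = 78413/(-252) = 78413*(-1/252) = -78413/252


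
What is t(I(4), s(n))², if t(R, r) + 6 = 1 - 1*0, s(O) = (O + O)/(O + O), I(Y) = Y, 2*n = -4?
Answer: 25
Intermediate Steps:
n = -2 (n = (½)*(-4) = -2)
s(O) = 1 (s(O) = (2*O)/((2*O)) = (2*O)*(1/(2*O)) = 1)
t(R, r) = -5 (t(R, r) = -6 + (1 - 1*0) = -6 + (1 + 0) = -6 + 1 = -5)
t(I(4), s(n))² = (-5)² = 25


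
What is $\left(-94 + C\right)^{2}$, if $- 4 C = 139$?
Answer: $\frac{265225}{16} \approx 16577.0$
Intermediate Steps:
$C = - \frac{139}{4}$ ($C = \left(- \frac{1}{4}\right) 139 = - \frac{139}{4} \approx -34.75$)
$\left(-94 + C\right)^{2} = \left(-94 - \frac{139}{4}\right)^{2} = \left(- \frac{515}{4}\right)^{2} = \frac{265225}{16}$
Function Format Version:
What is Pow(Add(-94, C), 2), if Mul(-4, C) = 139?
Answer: Rational(265225, 16) ≈ 16577.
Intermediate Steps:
C = Rational(-139, 4) (C = Mul(Rational(-1, 4), 139) = Rational(-139, 4) ≈ -34.750)
Pow(Add(-94, C), 2) = Pow(Add(-94, Rational(-139, 4)), 2) = Pow(Rational(-515, 4), 2) = Rational(265225, 16)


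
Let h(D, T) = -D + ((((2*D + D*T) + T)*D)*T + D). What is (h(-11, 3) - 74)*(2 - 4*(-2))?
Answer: 16420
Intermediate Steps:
h(D, T) = D*T*(T + 2*D + D*T) (h(D, T) = -D + (((T + 2*D + D*T)*D)*T + D) = -D + ((D*(T + 2*D + D*T))*T + D) = -D + (D*T*(T + 2*D + D*T) + D) = -D + (D + D*T*(T + 2*D + D*T)) = D*T*(T + 2*D + D*T))
(h(-11, 3) - 74)*(2 - 4*(-2)) = (-11*3*(3 + 2*(-11) - 11*3) - 74)*(2 - 4*(-2)) = (-11*3*(3 - 22 - 33) - 74)*(2 - 1*(-8)) = (-11*3*(-52) - 74)*(2 + 8) = (1716 - 74)*10 = 1642*10 = 16420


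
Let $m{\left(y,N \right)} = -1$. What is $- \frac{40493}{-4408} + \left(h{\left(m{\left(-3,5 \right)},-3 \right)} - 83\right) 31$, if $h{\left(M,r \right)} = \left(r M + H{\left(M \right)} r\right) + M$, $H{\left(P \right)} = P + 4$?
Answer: $- \frac{12257827}{4408} \approx -2780.8$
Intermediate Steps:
$H{\left(P \right)} = 4 + P$
$h{\left(M,r \right)} = M + M r + r \left(4 + M\right)$ ($h{\left(M,r \right)} = \left(r M + \left(4 + M\right) r\right) + M = \left(M r + r \left(4 + M\right)\right) + M = M + M r + r \left(4 + M\right)$)
$- \frac{40493}{-4408} + \left(h{\left(m{\left(-3,5 \right)},-3 \right)} - 83\right) 31 = - \frac{40493}{-4408} + \left(\left(-1 - -3 - 3 \left(4 - 1\right)\right) - 83\right) 31 = \left(-40493\right) \left(- \frac{1}{4408}\right) + \left(\left(-1 + 3 - 9\right) - 83\right) 31 = \frac{40493}{4408} + \left(\left(-1 + 3 - 9\right) - 83\right) 31 = \frac{40493}{4408} + \left(-7 - 83\right) 31 = \frac{40493}{4408} - 2790 = - \frac{12257827}{4408}$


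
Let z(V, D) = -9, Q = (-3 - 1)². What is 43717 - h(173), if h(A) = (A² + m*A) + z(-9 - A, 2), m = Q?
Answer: 11029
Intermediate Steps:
Q = 16 (Q = (-4)² = 16)
m = 16
h(A) = -9 + A² + 16*A (h(A) = (A² + 16*A) - 9 = -9 + A² + 16*A)
43717 - h(173) = 43717 - (-9 + 173² + 16*173) = 43717 - (-9 + 29929 + 2768) = 43717 - 1*32688 = 43717 - 32688 = 11029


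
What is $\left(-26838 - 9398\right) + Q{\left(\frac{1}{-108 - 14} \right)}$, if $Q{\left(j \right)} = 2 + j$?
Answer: $- \frac{4420549}{122} \approx -36234.0$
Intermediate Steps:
$\left(-26838 - 9398\right) + Q{\left(\frac{1}{-108 - 14} \right)} = \left(-26838 - 9398\right) + \left(2 + \frac{1}{-108 - 14}\right) = -36236 + \left(2 + \frac{1}{-122}\right) = -36236 + \left(2 - \frac{1}{122}\right) = -36236 + \frac{243}{122} = - \frac{4420549}{122}$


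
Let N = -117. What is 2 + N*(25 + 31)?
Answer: -6550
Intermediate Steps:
2 + N*(25 + 31) = 2 - 117*(25 + 31) = 2 - 117*56 = 2 - 6552 = -6550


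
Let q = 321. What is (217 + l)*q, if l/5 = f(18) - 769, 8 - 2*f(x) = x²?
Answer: -1418178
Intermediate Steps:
f(x) = 4 - x²/2
l = -4635 (l = 5*((4 - ½*18²) - 769) = 5*((4 - ½*324) - 769) = 5*((4 - 162) - 769) = 5*(-158 - 769) = 5*(-927) = -4635)
(217 + l)*q = (217 - 4635)*321 = -4418*321 = -1418178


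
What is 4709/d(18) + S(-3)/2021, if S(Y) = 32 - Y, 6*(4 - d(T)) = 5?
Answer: 57101999/38399 ≈ 1487.1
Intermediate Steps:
d(T) = 19/6 (d(T) = 4 - ⅙*5 = 4 - ⅚ = 19/6)
4709/d(18) + S(-3)/2021 = 4709/(19/6) + (32 - 1*(-3))/2021 = 4709*(6/19) + (32 + 3)*(1/2021) = 28254/19 + 35*(1/2021) = 28254/19 + 35/2021 = 57101999/38399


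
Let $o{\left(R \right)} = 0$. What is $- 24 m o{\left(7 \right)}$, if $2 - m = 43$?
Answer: $0$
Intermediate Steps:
$m = -41$ ($m = 2 - 43 = -41$)
$- 24 m o{\left(7 \right)} = \left(-24\right) \left(-41\right) 0 = 984 \cdot 0 = 0$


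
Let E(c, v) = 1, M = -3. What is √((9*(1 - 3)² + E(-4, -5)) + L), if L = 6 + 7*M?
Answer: √22 ≈ 4.6904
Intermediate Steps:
L = -15 (L = 6 + 7*(-3) = 6 - 21 = -15)
√((9*(1 - 3)² + E(-4, -5)) + L) = √((9*(1 - 3)² + 1) - 15) = √((9*(-2)² + 1) - 15) = √((9*4 + 1) - 15) = √((36 + 1) - 15) = √(37 - 15) = √22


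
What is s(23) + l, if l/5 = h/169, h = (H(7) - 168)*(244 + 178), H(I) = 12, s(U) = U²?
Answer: -18443/13 ≈ -1418.7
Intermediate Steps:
h = -65832 (h = (12 - 168)*(244 + 178) = -156*422 = -65832)
l = -25320/13 (l = 5*(-65832/169) = 5*(-65832*1/169) = 5*(-5064/13) = -25320/13 ≈ -1947.7)
s(23) + l = 23² - 25320/13 = 529 - 25320/13 = -18443/13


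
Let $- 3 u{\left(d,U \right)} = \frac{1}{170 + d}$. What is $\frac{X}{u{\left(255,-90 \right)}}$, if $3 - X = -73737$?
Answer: $-94018500$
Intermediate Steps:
$X = 73740$ ($X = 3 - -73737 = 3 + 73737 = 73740$)
$u{\left(d,U \right)} = - \frac{1}{3 \left(170 + d\right)}$
$\frac{X}{u{\left(255,-90 \right)}} = \frac{73740}{\left(-1\right) \frac{1}{510 + 3 \cdot 255}} = \frac{73740}{\left(-1\right) \frac{1}{510 + 765}} = \frac{73740}{\left(-1\right) \frac{1}{1275}} = \frac{73740}{- \frac{1}{1275}} = 73740 \left(-1275\right) = -94018500$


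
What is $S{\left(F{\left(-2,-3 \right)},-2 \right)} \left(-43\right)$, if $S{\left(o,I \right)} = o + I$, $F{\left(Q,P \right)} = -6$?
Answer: $344$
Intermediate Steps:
$S{\left(o,I \right)} = I + o$
$S{\left(F{\left(-2,-3 \right)},-2 \right)} \left(-43\right) = \left(-2 - 6\right) \left(-43\right) = \left(-8\right) \left(-43\right) = 344$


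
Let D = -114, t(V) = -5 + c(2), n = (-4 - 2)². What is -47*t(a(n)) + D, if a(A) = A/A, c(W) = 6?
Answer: -161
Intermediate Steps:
n = 36 (n = (-6)² = 36)
a(A) = 1
t(V) = 1 (t(V) = -5 + 6 = 1)
-47*t(a(n)) + D = -47*1 - 114 = -47 - 114 = -161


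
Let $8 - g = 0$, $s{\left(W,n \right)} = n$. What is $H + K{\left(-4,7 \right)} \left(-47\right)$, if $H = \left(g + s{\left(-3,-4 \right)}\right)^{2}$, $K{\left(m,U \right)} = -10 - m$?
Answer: $298$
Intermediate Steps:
$g = 8$ ($g = 8 - 0 = 8 + 0 = 8$)
$H = 16$ ($H = \left(8 - 4\right)^{2} = 4^{2} = 16$)
$H + K{\left(-4,7 \right)} \left(-47\right) = 16 + \left(-10 - -4\right) \left(-47\right) = 16 + \left(-10 + 4\right) \left(-47\right) = 16 - -282 = 16 + 282 = 298$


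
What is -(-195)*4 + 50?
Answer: 830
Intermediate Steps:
-(-195)*4 + 50 = -39*(-20) + 50 = 780 + 50 = 830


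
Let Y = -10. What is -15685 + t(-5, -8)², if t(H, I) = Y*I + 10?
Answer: -7585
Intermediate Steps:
t(H, I) = 10 - 10*I (t(H, I) = -10*I + 10 = 10 - 10*I)
-15685 + t(-5, -8)² = -15685 + (10 - 10*(-8))² = -15685 + (10 + 80)² = -15685 + 90² = -15685 + 8100 = -7585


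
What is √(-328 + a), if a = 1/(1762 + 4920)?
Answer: I*√14644905990/6682 ≈ 18.111*I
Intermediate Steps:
a = 1/6682 ≈ 0.00014966
√(-328 + a) = √(-328 + 1/6682) = √(-2191695/6682) = I*√14644905990/6682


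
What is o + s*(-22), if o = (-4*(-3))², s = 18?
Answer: -252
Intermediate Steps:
o = 144 (o = 12² = 144)
o + s*(-22) = 144 + 18*(-22) = 144 - 396 = -252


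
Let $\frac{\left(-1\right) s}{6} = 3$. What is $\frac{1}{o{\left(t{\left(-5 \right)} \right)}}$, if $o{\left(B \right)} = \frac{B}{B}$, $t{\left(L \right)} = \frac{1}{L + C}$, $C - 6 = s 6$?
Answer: $1$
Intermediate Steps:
$s = -18$ ($s = \left(-6\right) 3 = -18$)
$C = -102$ ($C = 6 - 108 = -102$)
$t{\left(L \right)} = \frac{1}{-102 + L}$ ($t{\left(L \right)} = \frac{1}{L - 102} = \frac{1}{-102 + L}$)
$o{\left(B \right)} = 1$
$\frac{1}{o{\left(t{\left(-5 \right)} \right)}} = 1^{-1} = 1$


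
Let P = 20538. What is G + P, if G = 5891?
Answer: 26429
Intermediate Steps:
G + P = 5891 + 20538 = 26429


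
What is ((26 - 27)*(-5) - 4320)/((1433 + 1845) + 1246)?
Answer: -4315/4524 ≈ -0.95380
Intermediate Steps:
((26 - 27)*(-5) - 4320)/((1433 + 1845) + 1246) = (-1*(-5) - 4320)/(3278 + 1246) = (5 - 4320)/4524 = -4315*1/4524 = -4315/4524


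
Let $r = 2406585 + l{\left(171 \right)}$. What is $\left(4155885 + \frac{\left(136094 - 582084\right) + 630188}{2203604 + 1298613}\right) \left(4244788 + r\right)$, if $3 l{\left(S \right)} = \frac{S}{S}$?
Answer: $\frac{290428450883276571160}{10506651} \approx 2.7642 \cdot 10^{13}$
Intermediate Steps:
$l{\left(S \right)} = \frac{1}{3}$ ($l{\left(S \right)} = \frac{S \frac{1}{S}}{3} = \frac{1}{3} \cdot 1 = \frac{1}{3}$)
$r = \frac{7219756}{3}$ ($r = 2406585 + \frac{1}{3} = \frac{7219756}{3} \approx 2.4066 \cdot 10^{6}$)
$\left(4155885 + \frac{\left(136094 - 582084\right) + 630188}{2203604 + 1298613}\right) \left(4244788 + r\right) = \left(4155885 + \frac{\left(136094 - 582084\right) + 630188}{2203604 + 1298613}\right) \left(4244788 + \frac{7219756}{3}\right) = \left(4155885 + \frac{-445990 + 630188}{3502217}\right) \frac{19954120}{3} = \left(4155885 + 184198 \cdot \frac{1}{3502217}\right) \frac{19954120}{3} = \left(4155885 + \frac{184198}{3502217}\right) \frac{19954120}{3} = \frac{14554811281243}{3502217} \cdot \frac{19954120}{3} = \frac{290428450883276571160}{10506651}$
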